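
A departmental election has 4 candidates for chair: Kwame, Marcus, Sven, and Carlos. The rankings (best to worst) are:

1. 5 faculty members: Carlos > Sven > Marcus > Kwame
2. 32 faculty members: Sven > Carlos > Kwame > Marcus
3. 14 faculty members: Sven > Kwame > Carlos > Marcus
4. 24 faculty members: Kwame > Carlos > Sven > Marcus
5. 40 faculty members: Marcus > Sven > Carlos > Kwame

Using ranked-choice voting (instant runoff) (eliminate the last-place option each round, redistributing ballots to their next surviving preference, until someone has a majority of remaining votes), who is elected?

Round 1: Kwame 24, Marcus 40, Sven 46, Carlos 5. Eliminate Carlos.
Round 2: Kwame 24, Marcus 40, Sven 51. Eliminate Kwame.
Round 3: Marcus 40, Sven 75. Sven has a majority.

Sven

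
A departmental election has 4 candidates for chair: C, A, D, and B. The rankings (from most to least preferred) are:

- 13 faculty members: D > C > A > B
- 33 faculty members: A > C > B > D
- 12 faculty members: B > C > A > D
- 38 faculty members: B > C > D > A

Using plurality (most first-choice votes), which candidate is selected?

B

First-place votes: C 0, A 33, D 13, B 50.
B has the most first-place votes.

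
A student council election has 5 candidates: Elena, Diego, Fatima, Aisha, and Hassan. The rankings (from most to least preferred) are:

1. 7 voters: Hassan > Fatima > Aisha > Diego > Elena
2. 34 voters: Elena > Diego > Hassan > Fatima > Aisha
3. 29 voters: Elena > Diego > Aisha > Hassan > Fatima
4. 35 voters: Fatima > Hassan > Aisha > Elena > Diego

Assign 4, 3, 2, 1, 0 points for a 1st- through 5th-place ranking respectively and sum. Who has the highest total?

Elena

Elena: 7·0 + 34·4 + 29·4 + 35·1 = 287
Diego: 7·1 + 34·3 + 29·3 + 35·0 = 196
Fatima: 7·3 + 34·1 + 29·0 + 35·4 = 195
Aisha: 7·2 + 34·0 + 29·2 + 35·2 = 142
Hassan: 7·4 + 34·2 + 29·1 + 35·3 = 230
Elena has the highest Borda score (287).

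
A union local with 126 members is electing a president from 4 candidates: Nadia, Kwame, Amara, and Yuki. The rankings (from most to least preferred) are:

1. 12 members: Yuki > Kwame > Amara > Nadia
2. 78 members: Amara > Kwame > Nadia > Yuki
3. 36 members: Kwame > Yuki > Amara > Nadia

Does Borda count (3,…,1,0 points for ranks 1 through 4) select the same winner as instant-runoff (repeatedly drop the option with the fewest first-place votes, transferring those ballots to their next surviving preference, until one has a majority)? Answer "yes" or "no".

Borda — scores: Nadia 78, Kwame 288, Amara 282, Yuki 108. Winner: Kwame.
Instant-runoff — R1 Nadia 0, Kwame 36, Amara 78, Yuki 12 (Amara winner). Winner: Amara.
The two methods disagree.

no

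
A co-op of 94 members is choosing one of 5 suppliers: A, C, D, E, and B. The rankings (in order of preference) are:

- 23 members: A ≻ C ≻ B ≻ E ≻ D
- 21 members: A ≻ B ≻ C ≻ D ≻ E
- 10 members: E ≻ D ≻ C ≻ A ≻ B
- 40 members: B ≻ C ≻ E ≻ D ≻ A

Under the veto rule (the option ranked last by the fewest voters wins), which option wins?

C

Last-place votes: A 40, C 0, D 23, E 21, B 10.
C is ranked last by the fewest voters, so C wins.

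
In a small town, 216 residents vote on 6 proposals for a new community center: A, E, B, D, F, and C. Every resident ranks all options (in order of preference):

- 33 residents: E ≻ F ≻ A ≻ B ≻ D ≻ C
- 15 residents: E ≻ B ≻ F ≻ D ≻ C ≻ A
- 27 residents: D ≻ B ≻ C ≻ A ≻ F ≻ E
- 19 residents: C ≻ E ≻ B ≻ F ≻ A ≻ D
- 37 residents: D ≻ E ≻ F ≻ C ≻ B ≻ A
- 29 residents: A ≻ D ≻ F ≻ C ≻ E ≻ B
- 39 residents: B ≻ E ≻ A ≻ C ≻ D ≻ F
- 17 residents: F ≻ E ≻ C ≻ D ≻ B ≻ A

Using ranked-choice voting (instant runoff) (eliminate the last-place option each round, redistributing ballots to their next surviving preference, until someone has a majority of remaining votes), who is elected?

Round 1: A 29, E 48, B 39, D 64, F 17, C 19. Eliminate F.
Round 2: A 29, E 65, B 39, D 64, C 19. Eliminate C.
Round 3: A 29, E 84, B 39, D 64. Eliminate A.
Round 4: E 84, B 39, D 93. Eliminate B.
Round 5: E 123, D 93. E has a majority.

E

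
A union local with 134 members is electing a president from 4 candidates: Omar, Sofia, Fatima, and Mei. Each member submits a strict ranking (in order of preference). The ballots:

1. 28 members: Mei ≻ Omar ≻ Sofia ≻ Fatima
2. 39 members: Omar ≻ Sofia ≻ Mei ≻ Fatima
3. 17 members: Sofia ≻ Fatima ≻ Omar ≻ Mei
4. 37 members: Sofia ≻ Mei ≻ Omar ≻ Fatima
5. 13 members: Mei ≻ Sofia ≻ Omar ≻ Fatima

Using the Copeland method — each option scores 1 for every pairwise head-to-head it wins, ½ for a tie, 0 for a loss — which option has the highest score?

Sofia

Omar: beats Fatima; ties Sofia; loses to Mei → score 1.5.
Sofia: beats Fatima and Mei; ties Omar → score 2.5.
Fatima: loses to Omar, Sofia, and Mei → score 0.
Mei: beats Omar and Fatima; loses to Sofia → score 2.
Sofia has the best pairwise record.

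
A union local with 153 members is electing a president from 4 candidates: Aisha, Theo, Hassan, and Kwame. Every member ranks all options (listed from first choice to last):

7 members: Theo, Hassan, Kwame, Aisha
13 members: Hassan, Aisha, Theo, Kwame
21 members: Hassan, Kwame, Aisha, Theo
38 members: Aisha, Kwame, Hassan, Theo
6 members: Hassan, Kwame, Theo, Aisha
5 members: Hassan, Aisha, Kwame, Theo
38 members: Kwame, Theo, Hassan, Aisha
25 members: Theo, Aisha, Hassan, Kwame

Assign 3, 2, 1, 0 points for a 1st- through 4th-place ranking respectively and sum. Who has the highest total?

Aisha: 7·0 + 13·2 + 21·1 + 38·3 + 6·0 + 5·2 + 38·0 + 25·2 = 221
Theo: 7·3 + 13·1 + 21·0 + 38·0 + 6·1 + 5·0 + 38·2 + 25·3 = 191
Hassan: 7·2 + 13·3 + 21·3 + 38·1 + 6·3 + 5·3 + 38·1 + 25·1 = 250
Kwame: 7·1 + 13·0 + 21·2 + 38·2 + 6·2 + 5·1 + 38·3 + 25·0 = 256
Kwame has the highest Borda score (256).

Kwame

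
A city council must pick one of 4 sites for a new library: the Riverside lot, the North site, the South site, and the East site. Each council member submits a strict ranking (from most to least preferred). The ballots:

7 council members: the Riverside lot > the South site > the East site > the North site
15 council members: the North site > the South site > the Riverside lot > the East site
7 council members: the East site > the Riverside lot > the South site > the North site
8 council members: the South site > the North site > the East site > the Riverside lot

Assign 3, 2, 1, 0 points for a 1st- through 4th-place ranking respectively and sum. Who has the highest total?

the Riverside lot: 7·3 + 15·1 + 7·2 + 8·0 = 50
the North site: 7·0 + 15·3 + 7·0 + 8·2 = 61
the South site: 7·2 + 15·2 + 7·1 + 8·3 = 75
the East site: 7·1 + 15·0 + 7·3 + 8·1 = 36
the South site has the highest Borda score (75).

the South site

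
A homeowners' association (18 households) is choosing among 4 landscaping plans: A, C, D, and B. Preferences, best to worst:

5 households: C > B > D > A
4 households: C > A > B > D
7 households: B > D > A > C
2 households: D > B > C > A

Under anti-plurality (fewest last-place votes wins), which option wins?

B

Last-place votes: A 7, C 7, D 4, B 0.
B is ranked last by the fewest voters, so B wins.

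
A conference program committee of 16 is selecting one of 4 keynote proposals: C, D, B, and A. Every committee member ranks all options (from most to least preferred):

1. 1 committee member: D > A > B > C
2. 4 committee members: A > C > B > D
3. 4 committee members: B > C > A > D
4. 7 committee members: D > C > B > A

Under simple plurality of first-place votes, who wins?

D

First-place votes: C 0, D 8, B 4, A 4.
D has the most first-place votes.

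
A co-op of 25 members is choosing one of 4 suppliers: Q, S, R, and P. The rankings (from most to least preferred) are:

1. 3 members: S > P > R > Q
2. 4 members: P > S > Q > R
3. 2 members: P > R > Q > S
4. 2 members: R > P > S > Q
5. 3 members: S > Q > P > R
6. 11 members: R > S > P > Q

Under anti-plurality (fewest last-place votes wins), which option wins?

P

Last-place votes: Q 16, S 2, R 7, P 0.
P is ranked last by the fewest voters, so P wins.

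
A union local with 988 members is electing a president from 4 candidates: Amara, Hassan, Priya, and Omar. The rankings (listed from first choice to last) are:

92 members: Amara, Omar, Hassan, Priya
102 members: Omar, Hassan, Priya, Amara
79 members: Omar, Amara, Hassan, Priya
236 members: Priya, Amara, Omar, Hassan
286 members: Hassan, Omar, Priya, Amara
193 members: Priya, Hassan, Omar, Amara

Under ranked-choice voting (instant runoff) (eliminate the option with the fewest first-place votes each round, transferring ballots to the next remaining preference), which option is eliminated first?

Round 1: Amara 92, Hassan 286, Priya 429, Omar 181. Eliminate Amara.

Amara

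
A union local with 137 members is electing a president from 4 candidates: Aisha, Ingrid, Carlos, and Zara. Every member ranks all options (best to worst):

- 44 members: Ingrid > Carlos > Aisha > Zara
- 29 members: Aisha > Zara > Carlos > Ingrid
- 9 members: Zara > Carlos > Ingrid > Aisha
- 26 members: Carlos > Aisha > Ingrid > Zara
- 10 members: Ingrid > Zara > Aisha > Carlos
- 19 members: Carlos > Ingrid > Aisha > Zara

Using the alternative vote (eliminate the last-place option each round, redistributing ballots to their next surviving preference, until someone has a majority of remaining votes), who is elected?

Carlos

Round 1: Aisha 29, Ingrid 54, Carlos 45, Zara 9. Eliminate Zara.
Round 2: Aisha 29, Ingrid 54, Carlos 54. Eliminate Aisha.
Round 3: Ingrid 54, Carlos 83. Carlos has a majority.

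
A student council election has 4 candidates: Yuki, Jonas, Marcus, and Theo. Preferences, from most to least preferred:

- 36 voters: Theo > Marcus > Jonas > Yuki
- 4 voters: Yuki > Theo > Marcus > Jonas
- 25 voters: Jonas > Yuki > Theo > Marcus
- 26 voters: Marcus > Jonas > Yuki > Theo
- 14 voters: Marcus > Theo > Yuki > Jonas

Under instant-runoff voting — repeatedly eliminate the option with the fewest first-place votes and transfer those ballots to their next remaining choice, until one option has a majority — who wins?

Theo

Round 1: Yuki 4, Jonas 25, Marcus 40, Theo 36. Eliminate Yuki.
Round 2: Jonas 25, Marcus 40, Theo 40. Eliminate Jonas.
Round 3: Marcus 40, Theo 65. Theo has a majority.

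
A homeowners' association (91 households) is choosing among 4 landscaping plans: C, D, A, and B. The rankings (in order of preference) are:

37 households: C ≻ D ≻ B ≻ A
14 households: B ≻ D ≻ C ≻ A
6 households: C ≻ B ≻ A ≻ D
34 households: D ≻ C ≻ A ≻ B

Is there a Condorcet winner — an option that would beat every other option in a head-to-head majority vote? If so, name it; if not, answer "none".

D vs C: 48–43 for D.
D vs A: 85–6 for D.
D vs B: 71–20 for D.
D beats every other option head-to-head.

D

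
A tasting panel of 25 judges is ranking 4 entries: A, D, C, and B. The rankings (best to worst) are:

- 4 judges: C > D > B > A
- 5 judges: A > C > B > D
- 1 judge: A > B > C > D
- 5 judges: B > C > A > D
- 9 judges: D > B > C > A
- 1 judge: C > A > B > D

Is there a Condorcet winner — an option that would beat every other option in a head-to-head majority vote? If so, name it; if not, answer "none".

none

Checking pairwise contests:
D beats A 13–12.
C beats D 16–9.
B beats C 15–10.
D beats B 13–12.
Every option loses at least one head-to-head, so there is no Condorcet winner.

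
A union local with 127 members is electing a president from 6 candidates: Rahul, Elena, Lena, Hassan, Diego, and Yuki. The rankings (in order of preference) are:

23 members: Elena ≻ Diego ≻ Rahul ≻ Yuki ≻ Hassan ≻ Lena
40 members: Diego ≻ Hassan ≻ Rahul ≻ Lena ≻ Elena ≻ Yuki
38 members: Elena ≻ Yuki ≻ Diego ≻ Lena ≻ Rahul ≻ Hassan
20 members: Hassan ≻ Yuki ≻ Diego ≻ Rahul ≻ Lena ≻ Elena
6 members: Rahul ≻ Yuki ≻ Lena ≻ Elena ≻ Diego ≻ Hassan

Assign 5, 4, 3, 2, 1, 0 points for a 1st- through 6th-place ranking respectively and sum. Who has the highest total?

Rahul: 23·3 + 40·3 + 38·1 + 20·2 + 6·5 = 297
Elena: 23·5 + 40·1 + 38·5 + 20·0 + 6·2 = 357
Lena: 23·0 + 40·2 + 38·2 + 20·1 + 6·3 = 194
Hassan: 23·1 + 40·4 + 38·0 + 20·5 + 6·0 = 283
Diego: 23·4 + 40·5 + 38·3 + 20·3 + 6·1 = 472
Yuki: 23·2 + 40·0 + 38·4 + 20·4 + 6·4 = 302
Diego has the highest Borda score (472).

Diego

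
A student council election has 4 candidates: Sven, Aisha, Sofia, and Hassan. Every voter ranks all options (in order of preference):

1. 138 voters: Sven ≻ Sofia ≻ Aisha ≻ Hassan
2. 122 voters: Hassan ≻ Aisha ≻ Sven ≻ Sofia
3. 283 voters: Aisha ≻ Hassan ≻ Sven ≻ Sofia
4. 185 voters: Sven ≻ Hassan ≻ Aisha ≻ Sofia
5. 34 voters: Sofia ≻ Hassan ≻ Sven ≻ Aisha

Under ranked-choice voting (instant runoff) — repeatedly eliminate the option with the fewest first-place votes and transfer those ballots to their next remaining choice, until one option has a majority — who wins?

Aisha

Round 1: Sven 323, Aisha 283, Sofia 34, Hassan 122. Eliminate Sofia.
Round 2: Sven 323, Aisha 283, Hassan 156. Eliminate Hassan.
Round 3: Sven 357, Aisha 405. Aisha has a majority.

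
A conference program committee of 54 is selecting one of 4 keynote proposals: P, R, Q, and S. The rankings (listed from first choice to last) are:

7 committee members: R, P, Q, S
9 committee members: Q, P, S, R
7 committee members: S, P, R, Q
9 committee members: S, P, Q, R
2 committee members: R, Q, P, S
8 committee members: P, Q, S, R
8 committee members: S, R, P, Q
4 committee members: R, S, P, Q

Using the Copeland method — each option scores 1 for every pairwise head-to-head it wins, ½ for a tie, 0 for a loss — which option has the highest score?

S

P: beats R and Q; loses to S → score 2.
R: beats Q; loses to P and S → score 1.
Q: loses to P, R, and S → score 0.
S: beats P, R, and Q → score 3.
S has the best pairwise record.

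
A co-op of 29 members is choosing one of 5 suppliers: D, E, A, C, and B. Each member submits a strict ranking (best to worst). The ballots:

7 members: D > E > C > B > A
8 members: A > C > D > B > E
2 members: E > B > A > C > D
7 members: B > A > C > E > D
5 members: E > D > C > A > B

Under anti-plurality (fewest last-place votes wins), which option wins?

C

Last-place votes: D 9, E 8, A 7, C 0, B 5.
C is ranked last by the fewest voters, so C wins.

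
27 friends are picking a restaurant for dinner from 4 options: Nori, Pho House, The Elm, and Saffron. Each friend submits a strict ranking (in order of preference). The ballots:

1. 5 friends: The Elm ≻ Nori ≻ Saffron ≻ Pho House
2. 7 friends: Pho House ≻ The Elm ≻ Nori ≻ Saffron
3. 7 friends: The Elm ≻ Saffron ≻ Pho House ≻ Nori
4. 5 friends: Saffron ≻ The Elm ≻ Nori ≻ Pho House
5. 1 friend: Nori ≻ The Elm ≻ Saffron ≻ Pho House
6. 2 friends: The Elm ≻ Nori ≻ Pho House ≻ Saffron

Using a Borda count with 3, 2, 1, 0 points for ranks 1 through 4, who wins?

The Elm

Nori: 5·2 + 7·1 + 7·0 + 5·1 + 1·3 + 2·2 = 29
Pho House: 5·0 + 7·3 + 7·1 + 5·0 + 1·0 + 2·1 = 30
The Elm: 5·3 + 7·2 + 7·3 + 5·2 + 1·2 + 2·3 = 68
Saffron: 5·1 + 7·0 + 7·2 + 5·3 + 1·1 + 2·0 = 35
The Elm has the highest Borda score (68).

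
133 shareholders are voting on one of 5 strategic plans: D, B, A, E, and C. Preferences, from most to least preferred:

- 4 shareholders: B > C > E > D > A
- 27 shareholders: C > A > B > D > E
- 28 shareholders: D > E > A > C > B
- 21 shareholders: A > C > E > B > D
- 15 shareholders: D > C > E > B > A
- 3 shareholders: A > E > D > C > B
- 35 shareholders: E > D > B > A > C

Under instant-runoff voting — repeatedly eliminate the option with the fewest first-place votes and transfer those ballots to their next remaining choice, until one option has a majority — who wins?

Round 1: D 43, B 4, A 24, E 35, C 27. Eliminate B.
Round 2: D 43, A 24, E 35, C 31. Eliminate A.
Round 3: D 43, E 38, C 52. Eliminate E.
Round 4: D 81, C 52. D has a majority.

D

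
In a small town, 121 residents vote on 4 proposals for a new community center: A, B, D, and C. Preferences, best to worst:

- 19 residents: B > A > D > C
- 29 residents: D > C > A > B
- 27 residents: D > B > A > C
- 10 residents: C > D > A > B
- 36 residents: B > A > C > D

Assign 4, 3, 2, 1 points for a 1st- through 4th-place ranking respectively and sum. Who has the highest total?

A: 19·3 + 29·2 + 27·2 + 10·2 + 36·3 = 297
B: 19·4 + 29·1 + 27·3 + 10·1 + 36·4 = 340
D: 19·2 + 29·4 + 27·4 + 10·3 + 36·1 = 328
C: 19·1 + 29·3 + 27·1 + 10·4 + 36·2 = 245
B has the highest Borda score (340).

B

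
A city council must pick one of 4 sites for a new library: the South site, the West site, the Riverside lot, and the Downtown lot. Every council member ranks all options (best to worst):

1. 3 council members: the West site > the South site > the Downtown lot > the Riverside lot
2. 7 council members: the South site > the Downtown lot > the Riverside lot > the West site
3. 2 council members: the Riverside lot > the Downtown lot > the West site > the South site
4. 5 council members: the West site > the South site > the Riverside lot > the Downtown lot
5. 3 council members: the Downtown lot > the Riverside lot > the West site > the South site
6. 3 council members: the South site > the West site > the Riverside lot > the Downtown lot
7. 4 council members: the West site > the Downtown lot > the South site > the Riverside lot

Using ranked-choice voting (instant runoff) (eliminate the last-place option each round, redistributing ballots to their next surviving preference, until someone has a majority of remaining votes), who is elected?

Round 1: the South site 10, the West site 12, the Riverside lot 2, the Downtown lot 3. Eliminate the Riverside lot.
Round 2: the South site 10, the West site 12, the Downtown lot 5. Eliminate the Downtown lot.
Round 3: the South site 10, the West site 17. The West site has a majority.

the West site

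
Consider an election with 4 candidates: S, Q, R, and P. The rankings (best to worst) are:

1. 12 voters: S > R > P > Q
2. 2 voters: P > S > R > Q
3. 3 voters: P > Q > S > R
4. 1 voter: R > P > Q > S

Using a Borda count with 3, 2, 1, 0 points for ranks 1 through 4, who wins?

S

S: 12·3 + 2·2 + 3·1 + 1·0 = 43
Q: 12·0 + 2·0 + 3·2 + 1·1 = 7
R: 12·2 + 2·1 + 3·0 + 1·3 = 29
P: 12·1 + 2·3 + 3·3 + 1·2 = 29
S has the highest Borda score (43).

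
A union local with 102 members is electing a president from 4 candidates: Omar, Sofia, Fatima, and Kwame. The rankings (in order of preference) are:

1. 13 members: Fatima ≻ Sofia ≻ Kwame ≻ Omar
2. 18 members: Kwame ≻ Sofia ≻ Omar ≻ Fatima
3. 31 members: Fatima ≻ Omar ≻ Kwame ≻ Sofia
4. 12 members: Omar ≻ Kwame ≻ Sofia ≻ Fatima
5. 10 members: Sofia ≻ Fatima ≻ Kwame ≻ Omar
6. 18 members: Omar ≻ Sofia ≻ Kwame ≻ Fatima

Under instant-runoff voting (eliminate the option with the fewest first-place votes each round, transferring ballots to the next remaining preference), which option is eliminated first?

Round 1: Omar 30, Sofia 10, Fatima 44, Kwame 18. Eliminate Sofia.

Sofia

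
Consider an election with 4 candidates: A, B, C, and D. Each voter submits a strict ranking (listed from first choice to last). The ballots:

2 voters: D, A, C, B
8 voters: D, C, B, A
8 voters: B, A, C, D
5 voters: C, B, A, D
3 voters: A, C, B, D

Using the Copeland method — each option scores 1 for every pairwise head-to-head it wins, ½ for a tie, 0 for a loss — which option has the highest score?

C

A: beats D; ties C; loses to B → score 1.5.
B: beats A and D; loses to C → score 2.
C: beats B and D; ties A → score 2.5.
D: loses to A, B, and C → score 0.
C has the best pairwise record.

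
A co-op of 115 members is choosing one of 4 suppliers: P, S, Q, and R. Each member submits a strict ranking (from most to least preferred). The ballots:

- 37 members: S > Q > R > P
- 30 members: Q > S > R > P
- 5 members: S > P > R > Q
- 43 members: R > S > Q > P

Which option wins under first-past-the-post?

First-place votes: P 0, S 42, Q 30, R 43.
R has the most first-place votes.

R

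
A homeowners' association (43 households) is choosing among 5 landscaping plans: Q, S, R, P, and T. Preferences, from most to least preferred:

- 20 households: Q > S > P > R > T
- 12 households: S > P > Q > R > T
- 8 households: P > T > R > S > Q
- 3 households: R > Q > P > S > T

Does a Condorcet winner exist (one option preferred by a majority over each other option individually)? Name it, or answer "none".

Q

Q vs S: 23–20 for Q.
Q vs R: 32–11 for Q.
Q vs P: 23–20 for Q.
Q vs T: 35–8 for Q.
Q beats every other option head-to-head.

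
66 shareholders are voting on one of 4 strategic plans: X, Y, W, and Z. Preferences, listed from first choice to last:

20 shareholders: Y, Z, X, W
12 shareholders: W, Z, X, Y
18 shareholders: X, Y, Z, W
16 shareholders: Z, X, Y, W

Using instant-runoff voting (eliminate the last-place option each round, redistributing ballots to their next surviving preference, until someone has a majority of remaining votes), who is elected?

Round 1: X 18, Y 20, W 12, Z 16. Eliminate W.
Round 2: X 18, Y 20, Z 28. Eliminate X.
Round 3: Y 38, Z 28. Y has a majority.

Y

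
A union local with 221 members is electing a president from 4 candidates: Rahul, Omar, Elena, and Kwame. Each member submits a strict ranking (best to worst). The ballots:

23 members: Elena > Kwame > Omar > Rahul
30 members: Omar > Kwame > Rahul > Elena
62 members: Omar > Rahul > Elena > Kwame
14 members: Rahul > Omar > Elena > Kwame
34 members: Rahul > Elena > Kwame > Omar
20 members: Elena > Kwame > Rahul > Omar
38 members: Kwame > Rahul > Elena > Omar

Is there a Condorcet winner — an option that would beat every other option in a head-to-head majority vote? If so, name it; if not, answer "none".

none

Checking pairwise contests:
Omar beats Rahul 115–106.
Elena beats Omar 115–106.
Rahul beats Elena 178–43.
Elena beats Kwame 153–68.
Every option loses at least one head-to-head, so there is no Condorcet winner.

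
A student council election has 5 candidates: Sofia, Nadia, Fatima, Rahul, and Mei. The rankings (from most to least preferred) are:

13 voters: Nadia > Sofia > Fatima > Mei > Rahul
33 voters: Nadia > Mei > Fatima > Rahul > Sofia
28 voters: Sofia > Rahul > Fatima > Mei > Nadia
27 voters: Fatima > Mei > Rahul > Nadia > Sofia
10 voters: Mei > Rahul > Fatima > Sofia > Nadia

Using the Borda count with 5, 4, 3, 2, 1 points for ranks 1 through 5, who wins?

Sofia: 13·4 + 33·1 + 28·5 + 27·1 + 10·2 = 272
Nadia: 13·5 + 33·5 + 28·1 + 27·2 + 10·1 = 322
Fatima: 13·3 + 33·3 + 28·3 + 27·5 + 10·3 = 387
Rahul: 13·1 + 33·2 + 28·4 + 27·3 + 10·4 = 312
Mei: 13·2 + 33·4 + 28·2 + 27·4 + 10·5 = 372
Fatima has the highest Borda score (387).

Fatima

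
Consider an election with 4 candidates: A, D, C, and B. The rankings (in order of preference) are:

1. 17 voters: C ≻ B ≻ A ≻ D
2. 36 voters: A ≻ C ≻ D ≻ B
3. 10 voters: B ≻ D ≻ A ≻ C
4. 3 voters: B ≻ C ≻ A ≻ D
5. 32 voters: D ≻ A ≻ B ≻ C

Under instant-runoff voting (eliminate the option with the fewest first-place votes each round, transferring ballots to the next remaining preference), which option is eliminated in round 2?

C

Round 1: A 36, D 32, C 17, B 13. Eliminate B.
Round 2: A 36, D 42, C 20. Eliminate C.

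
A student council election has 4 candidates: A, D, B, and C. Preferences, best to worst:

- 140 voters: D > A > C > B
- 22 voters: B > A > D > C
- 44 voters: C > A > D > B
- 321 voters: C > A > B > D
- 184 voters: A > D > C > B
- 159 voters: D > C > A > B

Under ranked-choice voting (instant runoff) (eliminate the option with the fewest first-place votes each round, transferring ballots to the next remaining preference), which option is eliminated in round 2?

Round 1: A 184, D 299, B 22, C 365. Eliminate B.
Round 2: A 206, D 299, C 365. Eliminate A.

A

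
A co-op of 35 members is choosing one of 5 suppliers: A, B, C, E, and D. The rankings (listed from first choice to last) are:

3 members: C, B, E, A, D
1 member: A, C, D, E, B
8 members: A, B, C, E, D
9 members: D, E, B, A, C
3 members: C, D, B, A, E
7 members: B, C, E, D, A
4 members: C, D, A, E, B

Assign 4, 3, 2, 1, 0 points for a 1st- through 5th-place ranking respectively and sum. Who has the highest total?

A: 3·1 + 1·4 + 8·4 + 9·1 + 3·1 + 7·0 + 4·2 = 59
B: 3·3 + 1·0 + 8·3 + 9·2 + 3·2 + 7·4 + 4·0 = 85
C: 3·4 + 1·3 + 8·2 + 9·0 + 3·4 + 7·3 + 4·4 = 80
E: 3·2 + 1·1 + 8·1 + 9·3 + 3·0 + 7·2 + 4·1 = 60
D: 3·0 + 1·2 + 8·0 + 9·4 + 3·3 + 7·1 + 4·3 = 66
B has the highest Borda score (85).

B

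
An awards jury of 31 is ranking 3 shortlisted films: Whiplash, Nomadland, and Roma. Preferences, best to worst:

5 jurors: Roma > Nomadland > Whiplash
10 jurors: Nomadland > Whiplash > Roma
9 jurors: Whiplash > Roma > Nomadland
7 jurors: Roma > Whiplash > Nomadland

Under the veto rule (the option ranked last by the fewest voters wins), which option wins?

Last-place votes: Whiplash 5, Nomadland 16, Roma 10.
Whiplash is ranked last by the fewest voters, so Whiplash wins.

Whiplash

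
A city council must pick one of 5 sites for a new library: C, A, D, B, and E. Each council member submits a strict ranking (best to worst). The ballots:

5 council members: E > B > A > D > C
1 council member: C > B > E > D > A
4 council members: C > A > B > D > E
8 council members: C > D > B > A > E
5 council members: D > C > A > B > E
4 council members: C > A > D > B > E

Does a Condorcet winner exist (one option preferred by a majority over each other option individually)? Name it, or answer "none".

C

C vs A: 22–5 for C.
C vs D: 17–10 for C.
C vs B: 22–5 for C.
C vs E: 22–5 for C.
C beats every other option head-to-head.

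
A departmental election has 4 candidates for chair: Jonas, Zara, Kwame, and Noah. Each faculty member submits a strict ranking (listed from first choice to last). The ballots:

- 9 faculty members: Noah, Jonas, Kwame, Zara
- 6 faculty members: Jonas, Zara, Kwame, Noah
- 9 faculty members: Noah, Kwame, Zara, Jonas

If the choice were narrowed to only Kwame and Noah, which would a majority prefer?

Noah

Voters preferring Kwame to Noah: 6; preferring Noah to Kwame: 18.
Noah wins the head-to-head.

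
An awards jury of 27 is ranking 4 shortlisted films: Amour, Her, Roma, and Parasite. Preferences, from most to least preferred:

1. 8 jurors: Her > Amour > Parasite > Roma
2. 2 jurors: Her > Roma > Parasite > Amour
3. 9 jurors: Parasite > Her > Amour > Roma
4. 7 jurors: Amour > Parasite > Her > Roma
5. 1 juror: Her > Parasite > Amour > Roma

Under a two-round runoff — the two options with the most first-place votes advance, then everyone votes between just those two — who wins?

Parasite

Round 1 first-place votes: Amour 7, Her 11, Roma 0, Parasite 9.
Her and Parasite advance.
Runoff: Her is preferred to Parasite by 11 voters; Parasite by 16.
Parasite wins the runoff.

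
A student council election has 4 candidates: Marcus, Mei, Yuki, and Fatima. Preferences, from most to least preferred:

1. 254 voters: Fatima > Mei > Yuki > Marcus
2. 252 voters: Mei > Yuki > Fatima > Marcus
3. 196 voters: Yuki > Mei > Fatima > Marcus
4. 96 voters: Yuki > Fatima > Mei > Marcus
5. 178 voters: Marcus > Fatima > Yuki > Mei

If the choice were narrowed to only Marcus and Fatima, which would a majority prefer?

Voters preferring Marcus to Fatima: 178; preferring Fatima to Marcus: 798.
Fatima wins the head-to-head.

Fatima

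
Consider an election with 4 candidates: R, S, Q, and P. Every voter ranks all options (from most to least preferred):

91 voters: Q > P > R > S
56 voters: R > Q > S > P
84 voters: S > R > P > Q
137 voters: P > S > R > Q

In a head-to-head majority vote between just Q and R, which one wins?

R

Voters preferring Q to R: 91; preferring R to Q: 277.
R wins the head-to-head.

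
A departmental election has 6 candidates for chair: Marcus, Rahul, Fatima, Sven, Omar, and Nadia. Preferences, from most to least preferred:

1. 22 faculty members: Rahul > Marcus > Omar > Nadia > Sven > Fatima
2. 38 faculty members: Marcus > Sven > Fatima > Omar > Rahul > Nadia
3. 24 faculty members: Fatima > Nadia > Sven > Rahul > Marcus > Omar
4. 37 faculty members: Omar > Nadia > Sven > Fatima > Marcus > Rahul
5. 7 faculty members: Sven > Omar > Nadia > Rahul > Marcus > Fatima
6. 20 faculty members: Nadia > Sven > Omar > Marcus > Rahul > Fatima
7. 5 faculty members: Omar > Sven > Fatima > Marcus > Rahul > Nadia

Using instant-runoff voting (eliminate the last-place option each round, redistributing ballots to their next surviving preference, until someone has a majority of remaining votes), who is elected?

Marcus

Round 1: Marcus 38, Rahul 22, Fatima 24, Sven 7, Omar 42, Nadia 20. Eliminate Sven.
Round 2: Marcus 38, Rahul 22, Fatima 24, Omar 49, Nadia 20. Eliminate Nadia.
Round 3: Marcus 38, Rahul 22, Fatima 24, Omar 69. Eliminate Rahul.
Round 4: Marcus 60, Fatima 24, Omar 69. Eliminate Fatima.
Round 5: Marcus 84, Omar 69. Marcus has a majority.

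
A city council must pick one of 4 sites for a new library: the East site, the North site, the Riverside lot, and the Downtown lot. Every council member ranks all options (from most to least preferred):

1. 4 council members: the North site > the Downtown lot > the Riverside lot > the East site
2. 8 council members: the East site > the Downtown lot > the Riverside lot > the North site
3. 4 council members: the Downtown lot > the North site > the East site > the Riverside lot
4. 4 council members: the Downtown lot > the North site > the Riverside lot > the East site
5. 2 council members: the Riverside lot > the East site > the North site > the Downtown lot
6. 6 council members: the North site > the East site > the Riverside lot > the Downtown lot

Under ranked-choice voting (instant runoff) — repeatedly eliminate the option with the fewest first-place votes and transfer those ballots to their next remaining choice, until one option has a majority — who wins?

the North site

Round 1: the East site 8, the North site 10, the Riverside lot 2, the Downtown lot 8. Eliminate the Riverside lot.
Round 2: the East site 10, the North site 10, the Downtown lot 8. Eliminate the Downtown lot.
Round 3: the East site 10, the North site 18. The North site has a majority.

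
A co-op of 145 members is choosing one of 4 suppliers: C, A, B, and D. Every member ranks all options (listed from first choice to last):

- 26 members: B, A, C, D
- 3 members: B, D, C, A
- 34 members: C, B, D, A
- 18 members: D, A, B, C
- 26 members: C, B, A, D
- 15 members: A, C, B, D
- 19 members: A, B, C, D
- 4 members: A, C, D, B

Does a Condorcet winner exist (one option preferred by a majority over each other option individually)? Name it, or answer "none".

none

Checking pairwise contests:
A beats C 82–63.
B beats A 89–56.
C beats B 79–66.
C beats D 124–21.
Every option loses at least one head-to-head, so there is no Condorcet winner.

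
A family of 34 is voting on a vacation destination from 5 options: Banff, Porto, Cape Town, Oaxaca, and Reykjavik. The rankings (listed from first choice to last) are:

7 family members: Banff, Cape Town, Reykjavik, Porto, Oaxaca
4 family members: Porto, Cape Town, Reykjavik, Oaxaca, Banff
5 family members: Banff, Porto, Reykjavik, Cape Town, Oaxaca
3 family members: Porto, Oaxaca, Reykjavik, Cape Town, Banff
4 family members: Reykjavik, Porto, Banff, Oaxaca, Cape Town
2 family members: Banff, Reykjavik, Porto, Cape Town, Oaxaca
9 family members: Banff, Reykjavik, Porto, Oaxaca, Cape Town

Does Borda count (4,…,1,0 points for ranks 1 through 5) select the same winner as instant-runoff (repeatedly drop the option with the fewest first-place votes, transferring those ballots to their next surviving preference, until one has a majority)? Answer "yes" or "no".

yes

Borda — scores: Banff 100, Porto 84, Cape Town 43, Oaxaca 26, Reykjavik 87. Winner: Banff.
Instant-runoff — R1 Banff 23, Porto 7, Cape Town 0, Oaxaca 0, Reykjavik 4 (Banff winner). Winner: Banff.
The two methods agree.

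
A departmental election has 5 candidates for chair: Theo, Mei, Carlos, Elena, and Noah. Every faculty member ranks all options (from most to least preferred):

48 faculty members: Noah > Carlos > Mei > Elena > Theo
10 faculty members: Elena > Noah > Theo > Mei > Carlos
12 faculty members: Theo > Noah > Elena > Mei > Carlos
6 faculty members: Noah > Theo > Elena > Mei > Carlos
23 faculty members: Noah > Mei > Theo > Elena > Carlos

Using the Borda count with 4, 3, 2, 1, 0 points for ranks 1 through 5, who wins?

Noah

Theo: 48·0 + 10·2 + 12·4 + 6·3 + 23·2 = 132
Mei: 48·2 + 10·1 + 12·1 + 6·1 + 23·3 = 193
Carlos: 48·3 + 10·0 + 12·0 + 6·0 + 23·0 = 144
Elena: 48·1 + 10·4 + 12·2 + 6·2 + 23·1 = 147
Noah: 48·4 + 10·3 + 12·3 + 6·4 + 23·4 = 374
Noah has the highest Borda score (374).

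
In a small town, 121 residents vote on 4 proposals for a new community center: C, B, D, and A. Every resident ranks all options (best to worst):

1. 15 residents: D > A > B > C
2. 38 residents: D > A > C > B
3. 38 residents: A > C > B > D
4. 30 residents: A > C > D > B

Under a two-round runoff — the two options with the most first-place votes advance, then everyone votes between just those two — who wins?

Round 1 first-place votes: C 0, B 0, D 53, A 68.
A and D advance.
Runoff: A is preferred to D by 68 voters; D by 53.
A wins the runoff.

A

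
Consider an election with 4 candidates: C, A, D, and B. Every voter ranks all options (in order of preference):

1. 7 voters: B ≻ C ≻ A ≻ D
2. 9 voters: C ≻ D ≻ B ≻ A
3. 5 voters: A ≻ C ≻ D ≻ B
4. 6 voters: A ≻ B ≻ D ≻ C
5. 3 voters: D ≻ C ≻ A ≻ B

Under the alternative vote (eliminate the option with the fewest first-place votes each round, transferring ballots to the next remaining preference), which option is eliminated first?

D

Round 1: C 9, A 11, D 3, B 7. Eliminate D.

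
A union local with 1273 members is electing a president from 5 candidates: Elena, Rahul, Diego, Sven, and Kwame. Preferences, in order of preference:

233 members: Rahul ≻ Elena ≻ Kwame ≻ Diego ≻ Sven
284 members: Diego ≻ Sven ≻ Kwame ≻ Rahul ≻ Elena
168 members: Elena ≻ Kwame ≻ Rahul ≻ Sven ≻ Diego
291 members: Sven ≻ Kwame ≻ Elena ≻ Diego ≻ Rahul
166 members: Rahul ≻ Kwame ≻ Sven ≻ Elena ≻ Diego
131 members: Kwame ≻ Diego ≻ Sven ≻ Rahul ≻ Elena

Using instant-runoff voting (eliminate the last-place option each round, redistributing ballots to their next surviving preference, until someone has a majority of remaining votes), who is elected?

Round 1: Elena 168, Rahul 399, Diego 284, Sven 291, Kwame 131. Eliminate Kwame.
Round 2: Elena 168, Rahul 399, Diego 415, Sven 291. Eliminate Elena.
Round 3: Rahul 567, Diego 415, Sven 291. Eliminate Sven.
Round 4: Rahul 567, Diego 706. Diego has a majority.

Diego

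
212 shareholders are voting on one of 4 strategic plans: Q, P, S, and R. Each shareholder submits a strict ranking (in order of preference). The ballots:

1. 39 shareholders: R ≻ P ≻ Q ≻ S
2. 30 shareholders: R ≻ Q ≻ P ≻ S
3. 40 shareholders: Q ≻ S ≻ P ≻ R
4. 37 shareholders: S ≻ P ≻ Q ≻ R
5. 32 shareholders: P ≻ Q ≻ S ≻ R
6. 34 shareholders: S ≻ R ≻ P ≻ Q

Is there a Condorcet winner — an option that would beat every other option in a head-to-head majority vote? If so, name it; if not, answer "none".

none

Checking pairwise contests:
P beats Q 142–70.
S beats P 111–101.
Q beats S 141–71.
Q beats R 109–103.
Every option loses at least one head-to-head, so there is no Condorcet winner.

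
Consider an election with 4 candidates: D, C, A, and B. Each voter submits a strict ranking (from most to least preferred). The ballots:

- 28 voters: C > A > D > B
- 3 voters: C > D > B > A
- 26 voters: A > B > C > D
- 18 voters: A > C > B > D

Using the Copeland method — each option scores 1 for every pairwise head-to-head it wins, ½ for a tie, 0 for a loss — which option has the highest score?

A

D: loses to C, A, and B → score 0.
C: beats D and B; loses to A → score 2.
A: beats D, C, and B → score 3.
B: beats D; loses to C and A → score 1.
A has the best pairwise record.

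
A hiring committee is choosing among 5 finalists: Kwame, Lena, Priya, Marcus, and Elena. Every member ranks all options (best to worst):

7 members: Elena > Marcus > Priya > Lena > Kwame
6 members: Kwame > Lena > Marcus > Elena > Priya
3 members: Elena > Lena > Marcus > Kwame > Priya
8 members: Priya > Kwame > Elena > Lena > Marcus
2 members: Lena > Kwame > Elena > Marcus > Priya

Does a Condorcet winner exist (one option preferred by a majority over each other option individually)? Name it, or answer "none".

Checking pairwise contests:
Priya beats Kwame 15–11.
Kwame beats Lena 14–12.
Marcus beats Priya 18–8.
Kwame beats Marcus 16–10.
Kwame beats Elena 16–10.
Every option loses at least one head-to-head, so there is no Condorcet winner.

none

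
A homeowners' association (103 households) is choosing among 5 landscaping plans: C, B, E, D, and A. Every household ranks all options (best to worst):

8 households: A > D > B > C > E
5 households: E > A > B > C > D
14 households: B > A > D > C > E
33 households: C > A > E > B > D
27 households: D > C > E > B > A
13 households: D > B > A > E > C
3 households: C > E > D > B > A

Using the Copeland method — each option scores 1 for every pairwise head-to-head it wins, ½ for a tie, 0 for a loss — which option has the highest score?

C: beats B, E, and A; loses to D → score 3.
B: beats D and A; loses to C and E → score 2.
E: beats B; loses to C, D, and A → score 1.
D: beats C and E; loses to B and A → score 2.
A: beats E and D; loses to C and B → score 2.
C has the best pairwise record.

C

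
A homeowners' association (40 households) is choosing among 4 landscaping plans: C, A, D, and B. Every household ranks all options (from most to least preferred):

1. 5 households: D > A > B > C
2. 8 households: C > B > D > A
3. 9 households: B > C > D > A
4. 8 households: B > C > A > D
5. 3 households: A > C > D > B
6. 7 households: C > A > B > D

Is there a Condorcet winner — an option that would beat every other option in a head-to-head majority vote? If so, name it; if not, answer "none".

B vs C: 22–18 for B.
B vs A: 25–15 for B.
B vs D: 32–8 for B.
B beats every other option head-to-head.

B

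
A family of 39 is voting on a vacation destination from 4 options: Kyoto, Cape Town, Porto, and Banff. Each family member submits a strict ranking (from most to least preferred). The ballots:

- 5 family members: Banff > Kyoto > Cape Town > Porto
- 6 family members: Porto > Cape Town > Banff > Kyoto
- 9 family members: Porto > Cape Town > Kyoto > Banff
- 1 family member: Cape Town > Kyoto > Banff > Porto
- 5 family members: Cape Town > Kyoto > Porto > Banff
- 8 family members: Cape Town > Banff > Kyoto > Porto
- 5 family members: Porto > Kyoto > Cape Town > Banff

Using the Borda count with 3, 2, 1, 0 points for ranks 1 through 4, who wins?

Kyoto: 5·2 + 6·0 + 9·1 + 1·2 + 5·2 + 8·1 + 5·2 = 49
Cape Town: 5·1 + 6·2 + 9·2 + 1·3 + 5·3 + 8·3 + 5·1 = 82
Porto: 5·0 + 6·3 + 9·3 + 1·0 + 5·1 + 8·0 + 5·3 = 65
Banff: 5·3 + 6·1 + 9·0 + 1·1 + 5·0 + 8·2 + 5·0 = 38
Cape Town has the highest Borda score (82).

Cape Town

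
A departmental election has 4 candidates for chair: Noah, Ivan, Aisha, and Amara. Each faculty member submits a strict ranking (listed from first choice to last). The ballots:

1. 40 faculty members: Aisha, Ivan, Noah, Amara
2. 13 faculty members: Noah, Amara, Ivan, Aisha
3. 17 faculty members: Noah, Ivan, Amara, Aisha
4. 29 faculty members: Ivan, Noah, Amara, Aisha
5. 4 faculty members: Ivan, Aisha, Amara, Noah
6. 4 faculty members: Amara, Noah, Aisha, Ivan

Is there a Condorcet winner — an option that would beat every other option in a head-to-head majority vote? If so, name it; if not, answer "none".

Ivan

Ivan vs Noah: 73–34 for Ivan.
Ivan vs Aisha: 63–44 for Ivan.
Ivan vs Amara: 90–17 for Ivan.
Ivan beats every other option head-to-head.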